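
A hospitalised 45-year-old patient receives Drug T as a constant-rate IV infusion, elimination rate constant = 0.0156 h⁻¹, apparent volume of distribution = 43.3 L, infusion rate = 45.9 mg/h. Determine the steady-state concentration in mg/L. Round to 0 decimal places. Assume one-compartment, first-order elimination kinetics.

68 mg/L

CL = k × Vd = 0.01560 × 43.3 = 0.6755 L/h
At steady state Css = R₀ / CL = 45.9 / 0.6755 = 67.95 mg/L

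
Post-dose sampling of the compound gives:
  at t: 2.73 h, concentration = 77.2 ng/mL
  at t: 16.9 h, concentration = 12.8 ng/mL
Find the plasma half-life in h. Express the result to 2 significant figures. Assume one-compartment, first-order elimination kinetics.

5.5 h

k = ln(C₁/C₂) / (t₂ − t₁) = ln(77.2/12.8) / (16.9 − 2.73)
  = 1.797 / 14.17 = 0.1268 h⁻¹
t½ = ln2 / k = 0.693147 / 0.1268 = 5.466 h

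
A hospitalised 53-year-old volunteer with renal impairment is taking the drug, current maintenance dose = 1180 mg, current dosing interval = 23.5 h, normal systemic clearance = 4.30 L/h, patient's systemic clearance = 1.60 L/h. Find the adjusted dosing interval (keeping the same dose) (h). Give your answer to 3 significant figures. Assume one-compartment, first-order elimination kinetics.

To keep the same average steady-state level, dosing rate must scale with clearance.
CL ratio = 1.60 / 4.30 = 0.3721
New interval (same dose) = 23.5 / 0.3721 = 63.16 h

63.2 h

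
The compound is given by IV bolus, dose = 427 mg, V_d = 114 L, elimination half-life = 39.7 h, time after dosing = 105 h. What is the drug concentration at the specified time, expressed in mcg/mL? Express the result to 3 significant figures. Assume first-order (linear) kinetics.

C₀ = Dose / Vd = 427.0 / 114 = 3.746 mg/L
k = ln2 / t½ = 0.693147 / 39.7 = 0.01746 h⁻¹
C = C₀ · e^(−k·t) = 3.746 × e^(−0.01746 × 105)
  = 3.746 × 0.1599 = 0.5990 mg/L
(0.5990 mg/L = 0.5990 mcg/mL)

0.599 mcg/mL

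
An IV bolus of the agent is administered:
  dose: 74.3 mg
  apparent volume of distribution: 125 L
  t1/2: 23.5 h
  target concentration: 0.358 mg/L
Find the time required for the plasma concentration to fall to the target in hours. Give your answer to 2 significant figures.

17 h

C₀ = Dose / Vd = 74.30 / 125 = 0.5944 mg/L
k = ln2 / t½ = 0.693147 / 23.5 = 0.02950 h⁻¹
t = ln(C₀ / C) / k = ln(0.5944 / 0.358) / 0.02950
  = ln(1.660) / 0.02950 = 0.5068 / 0.02950 = 17.18 h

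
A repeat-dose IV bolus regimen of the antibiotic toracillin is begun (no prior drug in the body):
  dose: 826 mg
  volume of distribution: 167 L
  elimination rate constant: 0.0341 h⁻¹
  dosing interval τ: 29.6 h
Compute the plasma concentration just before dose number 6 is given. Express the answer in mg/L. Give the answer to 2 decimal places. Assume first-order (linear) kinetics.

C₀ per dose = Dose / Vd = 826 / 167 = 4.946 mg/L
Fraction remaining after one interval: r = e^(−kτ) = e^(−0.03410 × 29.6) = 0.3645
Before dose 6, 5 doses have been given (aged 1τ, 2τ, 3τ, 4τ, 5τ).
C_trough = C₀ × (r + r² + … + r^5) = C₀ × r(1−r^5)/(1−r)
        = 4.946 × 0.3645 × (1 − 0.006434) / (1 − 0.3645) = 2.819 mg/L

2.82 mg/L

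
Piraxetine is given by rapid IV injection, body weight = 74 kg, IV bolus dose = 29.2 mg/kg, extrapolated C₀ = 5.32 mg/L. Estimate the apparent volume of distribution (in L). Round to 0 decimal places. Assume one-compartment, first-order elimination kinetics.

406 L

Dose = 29.2 × 74 = 2161 mg
Vd = Dose / C₀ = 2161 / 5.32 = 406.2 L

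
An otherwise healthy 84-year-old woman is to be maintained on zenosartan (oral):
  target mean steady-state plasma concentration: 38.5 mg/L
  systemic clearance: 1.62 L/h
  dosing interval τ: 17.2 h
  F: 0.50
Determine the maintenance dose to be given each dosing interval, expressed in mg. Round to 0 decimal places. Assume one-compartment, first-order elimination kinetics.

At steady state, F × (Dose/τ) = Css × CL.
Dose = Css × CL × τ / F = 38.5 × 1.620 × 17.2 / 0.50 = 2146 mg

2146 mg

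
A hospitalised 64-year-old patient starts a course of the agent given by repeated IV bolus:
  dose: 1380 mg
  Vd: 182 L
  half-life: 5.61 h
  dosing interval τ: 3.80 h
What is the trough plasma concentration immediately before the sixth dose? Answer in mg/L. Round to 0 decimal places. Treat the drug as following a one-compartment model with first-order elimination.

C₀ per dose = Dose / Vd = 1380 / 182 = 7.582 mg/L
k = ln2 / t½ = 0.693147 / 5.61 = 0.1236 h⁻¹
Fraction remaining after one interval: r = e^(−kτ) = e^(−0.1236 × 3.80) = 0.6252
Before dose 6, 5 doses have been given (aged 1τ, 2τ, 3τ, 4τ, 5τ).
C_trough = C₀ × (r + r² + … + r^5) = C₀ × r(1−r^5)/(1−r)
        = 7.582 × 0.6252 × (1 − 0.09552) / (1 − 0.6252) = 11.44 mg/L

11 mg/L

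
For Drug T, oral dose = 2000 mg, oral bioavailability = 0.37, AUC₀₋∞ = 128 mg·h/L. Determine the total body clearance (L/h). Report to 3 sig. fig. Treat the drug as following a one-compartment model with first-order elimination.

5.78 L/h

CL = F·Dose / AUC = 0.37 × 2000 / 128 = 5.781 L/h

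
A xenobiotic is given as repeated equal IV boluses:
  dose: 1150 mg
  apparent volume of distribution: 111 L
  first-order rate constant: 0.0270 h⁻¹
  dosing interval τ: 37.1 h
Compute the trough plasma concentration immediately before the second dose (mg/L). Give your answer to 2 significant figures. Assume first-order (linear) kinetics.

3.8 mg/L

C₀ per dose = Dose / Vd = 1150 / 111 = 10.36 mg/L
Fraction remaining after one interval: r = e^(−kτ) = e^(−0.02700 × 37.1) = 0.3673
Before dose 2, 1 dose has been given (aged 1τ).
C_trough = C₀ × r = 10.36 × 0.3673 = 3.805 mg/L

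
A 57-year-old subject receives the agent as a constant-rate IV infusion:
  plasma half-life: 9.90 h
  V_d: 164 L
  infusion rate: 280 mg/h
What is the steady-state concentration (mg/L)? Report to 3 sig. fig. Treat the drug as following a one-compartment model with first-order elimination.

k = ln2 / t½ = 0.693147 / 9.90 = 0.07001 h⁻¹
CL = k × Vd = 0.07001 × 164 = 11.48 L/h
At steady state Css = R₀ / CL = 280 / 11.48 = 24.39 mg/L

24.4 mg/L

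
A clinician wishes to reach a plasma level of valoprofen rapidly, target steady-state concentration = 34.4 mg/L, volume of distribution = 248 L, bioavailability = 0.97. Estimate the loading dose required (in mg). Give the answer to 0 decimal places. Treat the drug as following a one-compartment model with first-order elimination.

8795 mg

LD = Css × Vd / F = 34.4 × 248 / 0.97 = 8795 mg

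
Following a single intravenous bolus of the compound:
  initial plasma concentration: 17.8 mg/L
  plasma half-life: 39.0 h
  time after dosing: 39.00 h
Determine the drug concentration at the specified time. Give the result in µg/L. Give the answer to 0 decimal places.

k = ln2 / t½ = 0.693147 / 39.0 = 0.01777 h⁻¹
t / t½ = 39.00 / 39.0 = 1 half-lives
C = C₀ × (1/2)^1 = 17.80 × 0.5000 = 8.900 mg/L
Convert: 8.900 mg/L × 1000 = 8900 µg/L

8900 µg/L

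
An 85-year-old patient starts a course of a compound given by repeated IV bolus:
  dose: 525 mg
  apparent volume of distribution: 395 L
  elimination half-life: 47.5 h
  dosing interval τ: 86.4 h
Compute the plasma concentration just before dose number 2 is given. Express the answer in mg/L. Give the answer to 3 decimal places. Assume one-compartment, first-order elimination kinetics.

0.377 mg/L

C₀ per dose = Dose / Vd = 525 / 395 = 1.329 mg/L
k = ln2 / t½ = 0.693147 / 47.5 = 0.01459 h⁻¹
Fraction remaining after one interval: r = e^(−kτ) = e^(−0.01459 × 86.4) = 0.2835
Before dose 2, 1 dose has been given (aged 1τ).
C_trough = C₀ × r = 1.329 × 0.2835 = 0.3768 mg/L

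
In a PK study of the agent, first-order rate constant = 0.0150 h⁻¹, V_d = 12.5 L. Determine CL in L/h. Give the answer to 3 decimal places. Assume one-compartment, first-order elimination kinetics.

0.188 L/h

CL = k × Vd = 0.0150 × 12.5 = 0.1875 L/h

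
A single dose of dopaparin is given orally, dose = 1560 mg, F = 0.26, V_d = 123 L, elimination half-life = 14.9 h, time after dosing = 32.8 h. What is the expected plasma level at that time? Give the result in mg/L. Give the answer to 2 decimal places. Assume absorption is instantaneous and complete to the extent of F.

0.72 mg/L

Amount reaching circulation = F × Dose = 0.26 × 1560 = 405.6 mg
C₀ = F·Dose / Vd = 405.6 / 123 = 3.298 mg/L
k = ln2 / t½ = 0.693147 / 14.9 = 0.04652 h⁻¹
C = C₀ · e^(−k·t) = 3.298 × e^(−0.04652 × 32.8)
  = 3.298 × 0.2174 = 0.7170 mg/L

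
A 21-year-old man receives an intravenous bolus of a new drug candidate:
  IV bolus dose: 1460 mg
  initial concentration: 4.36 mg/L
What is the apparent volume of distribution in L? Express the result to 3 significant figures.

335 L

Vd = Dose / C₀ = 1460 / 4.36 = 334.9 L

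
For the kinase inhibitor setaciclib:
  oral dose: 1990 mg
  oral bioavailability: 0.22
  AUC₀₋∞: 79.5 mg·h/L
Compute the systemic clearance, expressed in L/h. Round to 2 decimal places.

5.51 L/h

CL = F·Dose / AUC = 0.22 × 1990 / 79.5 = 5.507 L/h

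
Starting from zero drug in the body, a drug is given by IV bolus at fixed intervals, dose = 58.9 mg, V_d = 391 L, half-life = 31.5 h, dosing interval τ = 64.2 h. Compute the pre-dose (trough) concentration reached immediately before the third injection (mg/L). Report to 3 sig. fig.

0.0456 mg/L

C₀ per dose = Dose / Vd = 58.9 / 391 = 0.1506 mg/L
k = ln2 / t½ = 0.693147 / 31.5 = 0.02200 h⁻¹
Fraction remaining after one interval: r = e^(−kτ) = e^(−0.02200 × 64.2) = 0.2436
Before dose 3, 2 doses have been given (aged 1τ, 2τ).
C_trough = C₀ × (r + r²) = 0.1506 × (0.2436 + 0.05934) = 0.04562 mg/L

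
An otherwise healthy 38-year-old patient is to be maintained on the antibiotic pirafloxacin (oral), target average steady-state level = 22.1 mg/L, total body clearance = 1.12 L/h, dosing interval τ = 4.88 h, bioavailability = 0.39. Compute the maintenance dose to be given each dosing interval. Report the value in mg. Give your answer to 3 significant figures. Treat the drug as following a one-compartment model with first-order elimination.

310 mg

At steady state, F × (Dose/τ) = Css × CL.
Dose = Css × CL × τ / F = 22.1 × 1.120 × 4.88 / 0.39 = 309.7 mg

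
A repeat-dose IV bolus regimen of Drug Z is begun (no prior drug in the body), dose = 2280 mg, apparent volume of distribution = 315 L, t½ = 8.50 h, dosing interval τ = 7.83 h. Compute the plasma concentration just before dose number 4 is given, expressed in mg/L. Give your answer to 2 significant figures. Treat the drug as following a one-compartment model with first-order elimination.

6.9 mg/L

C₀ per dose = Dose / Vd = 2280 / 315 = 7.238 mg/L
k = ln2 / t½ = 0.693147 / 8.50 = 0.08155 h⁻¹
Fraction remaining after one interval: r = e^(−kτ) = e^(−0.08155 × 7.83) = 0.5281
Before dose 4, 3 doses have been given (aged 1τ, 2τ, 3τ).
C_trough = C₀ × (r + r² + … + r^3) = C₀ × r(1−r^3)/(1−r)
        = 7.238 × 0.5281 × (1 − 0.1473) / (1 − 0.5281) = 6.907 mg/L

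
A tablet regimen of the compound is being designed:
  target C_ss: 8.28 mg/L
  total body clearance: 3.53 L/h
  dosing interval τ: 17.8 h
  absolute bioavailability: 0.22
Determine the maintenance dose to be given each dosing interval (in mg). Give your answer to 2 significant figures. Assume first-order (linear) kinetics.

2400 mg

At steady state, F × (Dose/τ) = Css × CL.
Dose = Css × CL × τ / F = 8.28 × 3.530 × 17.8 / 0.22 = 2365 mg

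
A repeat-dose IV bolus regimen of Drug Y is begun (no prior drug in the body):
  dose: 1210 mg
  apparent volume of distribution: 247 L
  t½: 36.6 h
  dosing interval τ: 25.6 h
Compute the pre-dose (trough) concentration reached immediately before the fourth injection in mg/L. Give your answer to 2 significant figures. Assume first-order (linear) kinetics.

6.0 mg/L

C₀ per dose = Dose / Vd = 1210 / 247 = 4.899 mg/L
k = ln2 / t½ = 0.693147 / 36.6 = 0.01894 h⁻¹
Fraction remaining after one interval: r = e^(−kτ) = e^(−0.01894 × 25.6) = 0.6158
Before dose 4, 3 doses have been given (aged 1τ, 2τ, 3τ).
C_trough = C₀ × (r + r² + … + r^3) = C₀ × r(1−r^3)/(1−r)
        = 4.899 × 0.6158 × (1 − 0.2335) / (1 − 0.6158) = 6.019 mg/L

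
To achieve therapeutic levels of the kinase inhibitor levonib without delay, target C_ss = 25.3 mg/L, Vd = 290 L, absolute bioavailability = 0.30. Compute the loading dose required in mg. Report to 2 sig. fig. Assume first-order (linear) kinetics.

LD = Css × Vd / F = 25.3 × 290 / 0.30 = 24460 mg

24000 mg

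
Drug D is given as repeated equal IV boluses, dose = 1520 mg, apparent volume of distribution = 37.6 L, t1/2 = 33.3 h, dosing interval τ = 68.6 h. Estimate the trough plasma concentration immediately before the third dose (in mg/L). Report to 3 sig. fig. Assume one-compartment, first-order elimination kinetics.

C₀ per dose = Dose / Vd = 1520 / 37.6 = 40.43 mg/L
k = ln2 / t½ = 0.693147 / 33.3 = 0.02082 h⁻¹
Fraction remaining after one interval: r = e^(−kτ) = e^(−0.02082 × 68.6) = 0.2397
Before dose 3, 2 doses have been given (aged 1τ, 2τ).
C_trough = C₀ × (r + r²) = 40.43 × (0.2397 + 0.05746) = 12.01 mg/L

12.0 mg/L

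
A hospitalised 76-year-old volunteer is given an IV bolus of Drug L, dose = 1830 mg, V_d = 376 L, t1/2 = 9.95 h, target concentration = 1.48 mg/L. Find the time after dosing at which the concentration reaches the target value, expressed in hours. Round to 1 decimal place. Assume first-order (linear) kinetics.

C₀ = Dose / Vd = 1830 / 376 = 4.867 mg/L
k = ln2 / t½ = 0.693147 / 9.95 = 0.06966 h⁻¹
t = ln(C₀ / C) / k = ln(4.867 / 1.48) / 0.06966
  = ln(3.289) / 0.06966 = 1.191 / 0.06966 = 17.10 h

17.1 h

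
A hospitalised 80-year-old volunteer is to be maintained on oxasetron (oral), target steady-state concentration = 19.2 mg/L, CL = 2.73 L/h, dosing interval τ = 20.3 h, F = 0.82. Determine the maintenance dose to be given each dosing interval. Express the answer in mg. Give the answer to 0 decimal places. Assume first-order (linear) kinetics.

At steady state, F × (Dose/τ) = Css × CL.
Dose = Css × CL × τ / F = 19.2 × 2.730 × 20.3 / 0.82 = 1298 mg

1298 mg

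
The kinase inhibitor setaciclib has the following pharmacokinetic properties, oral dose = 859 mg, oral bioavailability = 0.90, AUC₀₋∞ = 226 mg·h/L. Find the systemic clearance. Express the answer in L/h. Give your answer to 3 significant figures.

CL = F·Dose / AUC = 0.90 × 859 / 226 = 3.421 L/h

3.42 L/h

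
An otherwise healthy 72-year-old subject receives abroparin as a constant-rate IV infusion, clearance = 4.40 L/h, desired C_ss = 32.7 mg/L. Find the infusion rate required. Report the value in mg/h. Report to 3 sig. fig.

At steady state, infusion rate R₀ = Css × CL = 32.7 × 4.400 = 143.9 mg/h

144 mg/h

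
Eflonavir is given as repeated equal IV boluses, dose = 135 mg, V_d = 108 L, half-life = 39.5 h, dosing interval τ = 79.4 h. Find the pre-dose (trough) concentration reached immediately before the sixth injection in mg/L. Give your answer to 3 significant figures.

C₀ per dose = Dose / Vd = 135 / 108 = 1.250 mg/L
k = ln2 / t½ = 0.693147 / 39.5 = 0.01755 h⁻¹
Fraction remaining after one interval: r = e^(−kτ) = e^(−0.01755 × 79.4) = 0.2482
Before dose 6, 5 doses have been given (aged 1τ, 2τ, 3τ, 4τ, 5τ).
C_trough = C₀ × (r + r² + … + r^5) = C₀ × r(1−r^5)/(1−r)
        = 1.250 × 0.2482 × (1 − 0.0009419) / (1 − 0.2482) = 0.4123 mg/L

0.412 mg/L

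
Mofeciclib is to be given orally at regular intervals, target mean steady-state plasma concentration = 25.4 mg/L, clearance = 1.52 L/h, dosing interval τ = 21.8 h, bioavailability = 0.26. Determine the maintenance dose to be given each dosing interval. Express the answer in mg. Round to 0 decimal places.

At steady state, F × (Dose/τ) = Css × CL.
Dose = Css × CL × τ / F = 25.4 × 1.520 × 21.8 / 0.26 = 3237 mg

3237 mg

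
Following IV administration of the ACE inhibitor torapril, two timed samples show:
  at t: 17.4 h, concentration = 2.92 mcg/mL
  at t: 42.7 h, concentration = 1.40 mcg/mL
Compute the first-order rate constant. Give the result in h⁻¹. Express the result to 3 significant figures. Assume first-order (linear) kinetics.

0.0291 h⁻¹

k = ln(C₁/C₂) / (t₂ − t₁) = ln(2.92/1.40) / (42.7 − 17.4)
  = 0.7351 / 25.30 = 0.02906 h⁻¹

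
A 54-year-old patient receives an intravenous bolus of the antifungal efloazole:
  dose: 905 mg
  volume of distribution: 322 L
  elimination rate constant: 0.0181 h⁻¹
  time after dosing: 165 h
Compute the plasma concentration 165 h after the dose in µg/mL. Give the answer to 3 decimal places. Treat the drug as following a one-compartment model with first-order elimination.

0.142 µg/mL

C₀ = Dose / Vd = 905.0 / 322 = 2.811 mg/L
C = C₀ · e^(−k·t) = 2.811 × e^(−0.01810 × 165)
  = 2.811 × 0.05046 = 0.1418 mg/L
(0.1418 mg/L = 0.1418 µg/mL)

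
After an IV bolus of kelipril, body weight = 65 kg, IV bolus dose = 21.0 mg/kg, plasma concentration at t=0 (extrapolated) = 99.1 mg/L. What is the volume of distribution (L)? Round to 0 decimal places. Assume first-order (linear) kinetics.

Dose = 21.0 × 65 = 1365 mg
Vd = Dose / C₀ = 1365 / 99.1 = 13.77 L

14 L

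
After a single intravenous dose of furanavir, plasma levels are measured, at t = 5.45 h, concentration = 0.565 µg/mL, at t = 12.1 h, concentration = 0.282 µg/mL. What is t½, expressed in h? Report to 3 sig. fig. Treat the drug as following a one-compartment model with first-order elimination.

k = ln(C₁/C₂) / (t₂ − t₁) = ln(0.565/0.282) / (12.1 − 5.45)
  = 0.6949 / 6.650 = 0.1045 h⁻¹
t½ = ln2 / k = 0.693147 / 0.1045 = 6.633 h

6.63 h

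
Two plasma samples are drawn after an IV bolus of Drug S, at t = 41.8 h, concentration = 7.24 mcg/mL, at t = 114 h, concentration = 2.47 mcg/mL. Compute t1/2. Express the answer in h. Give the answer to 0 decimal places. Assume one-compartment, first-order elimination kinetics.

47 h

k = ln(C₁/C₂) / (t₂ − t₁) = ln(7.24/2.47) / (114 − 41.8)
  = 1.075 / 72.20 = 0.01489 h⁻¹
t½ = ln2 / k = 0.693147 / 0.01489 = 46.55 h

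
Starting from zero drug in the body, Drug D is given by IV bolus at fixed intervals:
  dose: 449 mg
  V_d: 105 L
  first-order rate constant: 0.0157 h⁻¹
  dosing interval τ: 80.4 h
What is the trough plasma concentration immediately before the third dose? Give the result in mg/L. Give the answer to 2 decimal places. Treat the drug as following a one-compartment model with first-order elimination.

1.55 mg/L

C₀ per dose = Dose / Vd = 449 / 105 = 4.276 mg/L
Fraction remaining after one interval: r = e^(−kτ) = e^(−0.01570 × 80.4) = 0.2830
Before dose 3, 2 doses have been given (aged 1τ, 2τ).
C_trough = C₀ × (r + r²) = 4.276 × (0.2830 + 0.08009) = 1.553 mg/L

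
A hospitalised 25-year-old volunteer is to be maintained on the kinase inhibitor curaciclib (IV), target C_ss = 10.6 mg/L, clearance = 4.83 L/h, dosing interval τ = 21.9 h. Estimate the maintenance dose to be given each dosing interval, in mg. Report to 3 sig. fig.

At steady state, Dose/τ = Css × CL.
Dose = Css × CL × τ = 10.6 × 4.830 × 21.9 = 1121 mg

1120 mg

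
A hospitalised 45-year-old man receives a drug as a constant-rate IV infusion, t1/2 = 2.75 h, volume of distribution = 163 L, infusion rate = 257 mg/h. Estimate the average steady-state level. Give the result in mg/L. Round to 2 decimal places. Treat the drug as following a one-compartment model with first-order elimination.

k = ln2 / t½ = 0.693147 / 2.75 = 0.2521 h⁻¹
CL = k × Vd = 0.2521 × 163 = 41.09 L/h
At steady state Css = R₀ / CL = 257 / 41.09 = 6.255 mg/L

6.26 mg/L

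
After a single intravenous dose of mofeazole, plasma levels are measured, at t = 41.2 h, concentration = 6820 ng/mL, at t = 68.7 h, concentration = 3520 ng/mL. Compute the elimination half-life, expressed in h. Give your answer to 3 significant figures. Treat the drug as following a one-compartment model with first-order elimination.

k = ln(C₁/C₂) / (t₂ − t₁) = ln(6820/3520) / (68.7 − 41.2)
  = 0.6614 / 27.50 = 0.02405 h⁻¹
t½ = ln2 / k = 0.693147 / 0.02405 = 28.82 h

28.8 h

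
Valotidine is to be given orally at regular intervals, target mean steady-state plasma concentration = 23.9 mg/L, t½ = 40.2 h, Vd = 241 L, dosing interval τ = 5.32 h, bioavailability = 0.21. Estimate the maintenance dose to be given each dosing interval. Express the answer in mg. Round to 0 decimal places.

k = ln2 / t½ = 0.693147 / 40.2 = 0.01724 h⁻¹
CL = k × Vd = 0.01724 × 241 = 4.155 L/h
At steady state, F × (Dose/τ) = Css × CL.
Dose = Css × CL × τ / F = 23.9 × 4.155 × 5.32 / 0.21 = 2516 mg

2516 mg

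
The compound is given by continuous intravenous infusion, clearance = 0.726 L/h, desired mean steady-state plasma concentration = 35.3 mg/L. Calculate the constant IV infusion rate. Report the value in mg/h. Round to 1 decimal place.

At steady state, infusion rate R₀ = Css × CL = 35.3 × 0.7260 = 25.63 mg/h

25.6 mg/h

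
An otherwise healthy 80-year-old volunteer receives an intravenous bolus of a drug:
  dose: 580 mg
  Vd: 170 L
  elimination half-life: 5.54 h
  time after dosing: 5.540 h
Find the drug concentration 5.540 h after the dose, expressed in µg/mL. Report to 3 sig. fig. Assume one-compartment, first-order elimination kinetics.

C₀ = Dose / Vd = 580.0 / 170 = 3.412 mg/L
k = ln2 / t½ = 0.693147 / 5.54 = 0.1251 h⁻¹
t / t½ = 5.540 / 5.54 = 1 half-lives
C = C₀ × (1/2)^1 = 3.412 × 0.5000 = 1.706 mg/L
(1.706 mg/L = 1.706 µg/mL)

1.71 µg/mL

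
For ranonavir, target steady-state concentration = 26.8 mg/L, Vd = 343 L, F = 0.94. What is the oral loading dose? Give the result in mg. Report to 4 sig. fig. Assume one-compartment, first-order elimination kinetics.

9779 mg

LD = Css × Vd / F = 26.8 × 343 / 0.94 = 9779 mg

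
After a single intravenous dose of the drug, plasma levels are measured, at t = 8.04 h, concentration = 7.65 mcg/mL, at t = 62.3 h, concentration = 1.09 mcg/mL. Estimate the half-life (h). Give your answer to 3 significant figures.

k = ln(C₁/C₂) / (t₂ − t₁) = ln(7.65/1.09) / (62.3 − 8.04)
  = 1.949 / 54.26 = 0.03592 h⁻¹
t½ = ln2 / k = 0.693147 / 0.03592 = 19.30 h

19.3 h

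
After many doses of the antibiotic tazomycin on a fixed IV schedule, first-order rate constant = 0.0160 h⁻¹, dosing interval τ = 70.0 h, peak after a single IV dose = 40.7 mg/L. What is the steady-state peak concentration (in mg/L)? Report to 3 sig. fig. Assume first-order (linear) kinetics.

e^(−kτ) = e^(−0.01600 × 70.0) = 0.3263
Accumulation ratio R = 1 / (1 − e^(−kτ)) = 1 / (1 − 0.3263) = 1.484
Steady-state peak = C₀ × R = 40.7 × 1.484 = 60.40 mg/L

60.4 mg/L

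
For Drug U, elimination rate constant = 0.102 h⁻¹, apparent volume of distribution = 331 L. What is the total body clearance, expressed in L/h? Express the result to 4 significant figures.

33.76 L/h

CL = k × Vd = 0.102 × 331 = 33.76 L/h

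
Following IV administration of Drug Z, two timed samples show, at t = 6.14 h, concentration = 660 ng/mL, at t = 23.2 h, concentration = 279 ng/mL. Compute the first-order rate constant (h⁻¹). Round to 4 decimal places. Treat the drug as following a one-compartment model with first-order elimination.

k = ln(C₁/C₂) / (t₂ − t₁) = ln(660/279) / (23.2 − 6.14)
  = 0.8610 / 17.06 = 0.05047 h⁻¹

0.0505 h⁻¹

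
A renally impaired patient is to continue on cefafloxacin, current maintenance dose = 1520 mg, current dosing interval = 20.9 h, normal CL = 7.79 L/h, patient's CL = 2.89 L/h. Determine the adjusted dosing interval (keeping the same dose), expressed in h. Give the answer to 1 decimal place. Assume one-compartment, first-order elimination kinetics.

56.3 h

To keep the same average steady-state level, dosing rate must scale with clearance.
CL ratio = 2.89 / 7.79 = 0.3710
New interval (same dose) = 20.9 / 0.3710 = 56.33 h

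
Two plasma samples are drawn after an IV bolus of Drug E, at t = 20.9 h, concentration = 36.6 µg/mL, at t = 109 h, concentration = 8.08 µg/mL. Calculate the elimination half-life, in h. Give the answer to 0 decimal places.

40 h

k = ln(C₁/C₂) / (t₂ − t₁) = ln(36.6/8.08) / (109 − 20.9)
  = 1.511 / 88.10 = 0.01715 h⁻¹
t½ = ln2 / k = 0.693147 / 0.01715 = 40.42 h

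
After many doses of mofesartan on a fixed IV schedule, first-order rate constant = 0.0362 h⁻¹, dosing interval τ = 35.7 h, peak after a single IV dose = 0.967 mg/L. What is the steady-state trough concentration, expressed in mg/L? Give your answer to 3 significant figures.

0.366 mg/L

e^(−kτ) = e^(−0.03620 × 35.7) = 0.2746
Accumulation ratio R = 1 / (1 − e^(−kτ)) = 1 / (1 − 0.2746) = 1.379
Steady-state trough = C₀ × R × e^(−kτ) = 0.967 × 1.379 × 0.2746 = 0.3662 mg/L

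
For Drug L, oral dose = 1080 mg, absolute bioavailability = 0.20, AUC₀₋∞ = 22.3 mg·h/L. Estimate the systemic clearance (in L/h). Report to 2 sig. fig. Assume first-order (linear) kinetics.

9.7 L/h

CL = F·Dose / AUC = 0.20 × 1080 / 22.3 = 9.686 L/h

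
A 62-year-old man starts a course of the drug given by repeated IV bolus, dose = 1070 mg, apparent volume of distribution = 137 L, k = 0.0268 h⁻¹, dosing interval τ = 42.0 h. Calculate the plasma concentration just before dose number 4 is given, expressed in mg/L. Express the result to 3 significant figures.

3.62 mg/L

C₀ per dose = Dose / Vd = 1070 / 137 = 7.810 mg/L
Fraction remaining after one interval: r = e^(−kτ) = e^(−0.02680 × 42.0) = 0.3245
Before dose 4, 3 doses have been given (aged 1τ, 2τ, 3τ).
C_trough = C₀ × (r + r² + … + r^3) = C₀ × r(1−r^3)/(1−r)
        = 7.810 × 0.3245 × (1 − 0.03417) / (1 − 0.3245) = 3.624 mg/L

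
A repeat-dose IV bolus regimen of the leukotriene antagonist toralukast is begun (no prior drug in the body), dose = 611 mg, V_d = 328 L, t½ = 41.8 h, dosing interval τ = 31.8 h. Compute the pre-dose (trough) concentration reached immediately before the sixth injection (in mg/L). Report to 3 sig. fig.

2.49 mg/L

C₀ per dose = Dose / Vd = 611 / 328 = 1.863 mg/L
k = ln2 / t½ = 0.693147 / 41.8 = 0.01658 h⁻¹
Fraction remaining after one interval: r = e^(−kτ) = e^(−0.01658 × 31.8) = 0.5902
Before dose 6, 5 doses have been given (aged 1τ, 2τ, 3τ, 4τ, 5τ).
C_trough = C₀ × (r + r² + … + r^5) = C₀ × r(1−r^5)/(1−r)
        = 1.863 × 0.5902 × (1 − 0.07161) / (1 − 0.5902) = 2.491 mg/L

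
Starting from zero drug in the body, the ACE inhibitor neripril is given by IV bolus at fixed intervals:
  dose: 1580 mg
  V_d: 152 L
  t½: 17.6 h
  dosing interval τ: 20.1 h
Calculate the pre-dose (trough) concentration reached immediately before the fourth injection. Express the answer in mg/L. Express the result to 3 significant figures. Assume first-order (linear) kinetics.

7.81 mg/L

C₀ per dose = Dose / Vd = 1580 / 152 = 10.39 mg/L
k = ln2 / t½ = 0.693147 / 17.6 = 0.03938 h⁻¹
Fraction remaining after one interval: r = e^(−kτ) = e^(−0.03938 × 20.1) = 0.4531
Before dose 4, 3 doses have been given (aged 1τ, 2τ, 3τ).
C_trough = C₀ × (r + r² + … + r^3) = C₀ × r(1−r^3)/(1−r)
        = 10.39 × 0.4531 × (1 − 0.09302) / (1 − 0.4531) = 7.807 mg/L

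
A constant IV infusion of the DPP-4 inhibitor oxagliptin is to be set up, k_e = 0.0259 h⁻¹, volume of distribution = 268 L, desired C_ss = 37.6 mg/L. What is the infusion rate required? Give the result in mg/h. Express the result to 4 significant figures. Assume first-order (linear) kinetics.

261.0 mg/h

CL = k × Vd = 0.02590 × 268 = 6.941 L/h
At steady state, infusion rate R₀ = Css × CL = 37.6 × 6.941 = 261.0 mg/h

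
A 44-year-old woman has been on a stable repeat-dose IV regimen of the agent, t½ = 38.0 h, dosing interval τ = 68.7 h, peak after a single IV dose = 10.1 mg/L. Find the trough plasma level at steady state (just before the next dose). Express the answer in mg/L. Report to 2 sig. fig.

4.0 mg/L

k = ln2 / t½ = 0.693147 / 38.0 = 0.01824 h⁻¹
e^(−kτ) = e^(−0.01824 × 68.7) = 0.2856
Accumulation ratio R = 1 / (1 − e^(−kτ)) = 1 / (1 − 0.2856) = 1.400
Steady-state trough = C₀ × R × e^(−kτ) = 10.1 × 1.400 × 0.2856 = 4.038 mg/L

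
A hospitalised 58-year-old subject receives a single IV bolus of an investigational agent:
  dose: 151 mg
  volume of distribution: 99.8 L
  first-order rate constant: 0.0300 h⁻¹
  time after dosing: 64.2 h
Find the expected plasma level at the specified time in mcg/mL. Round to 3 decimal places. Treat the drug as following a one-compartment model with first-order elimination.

C₀ = Dose / Vd = 151.0 / 99.8 = 1.513 mg/L
C = C₀ · e^(−k·t) = 1.513 × e^(−0.03000 × 64.2)
  = 1.513 × 0.1457 = 0.2204 mg/L
(0.2204 mg/L = 0.2204 mcg/mL)

0.220 mcg/mL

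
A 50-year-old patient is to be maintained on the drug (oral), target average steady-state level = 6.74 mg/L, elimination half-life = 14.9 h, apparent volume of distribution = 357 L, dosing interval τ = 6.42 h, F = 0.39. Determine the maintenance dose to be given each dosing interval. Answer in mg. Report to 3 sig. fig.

k = ln2 / t½ = 0.693147 / 14.9 = 0.04652 h⁻¹
CL = k × Vd = 0.04652 × 357 = 16.61 L/h
At steady state, F × (Dose/τ) = Css × CL.
Dose = Css × CL × τ / F = 6.74 × 16.61 × 6.42 / 0.39 = 1843 mg

1840 mg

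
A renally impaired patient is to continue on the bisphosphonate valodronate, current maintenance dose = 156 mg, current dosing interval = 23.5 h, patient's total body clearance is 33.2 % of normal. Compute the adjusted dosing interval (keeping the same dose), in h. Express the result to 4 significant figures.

70.78 h

To keep the same average steady-state level, dosing rate must scale with clearance.
CL ratio = 33.2 / 100 = 0.3320
New interval (same dose) = 23.5 / 0.3320 = 70.78 h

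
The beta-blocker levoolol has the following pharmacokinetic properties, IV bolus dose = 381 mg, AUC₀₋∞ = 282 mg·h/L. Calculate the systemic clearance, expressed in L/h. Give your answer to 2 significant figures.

CL = Dose / AUC = 381 / 282 = 1.351 L/h

1.4 L/h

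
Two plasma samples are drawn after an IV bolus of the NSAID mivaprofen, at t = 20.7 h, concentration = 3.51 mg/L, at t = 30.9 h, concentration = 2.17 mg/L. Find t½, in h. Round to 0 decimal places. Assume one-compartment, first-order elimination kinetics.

15 h

k = ln(C₁/C₂) / (t₂ − t₁) = ln(3.51/2.17) / (30.9 − 20.7)
  = 0.4809 / 10.20 = 0.04715 h⁻¹
t½ = ln2 / k = 0.693147 / 0.04715 = 14.70 h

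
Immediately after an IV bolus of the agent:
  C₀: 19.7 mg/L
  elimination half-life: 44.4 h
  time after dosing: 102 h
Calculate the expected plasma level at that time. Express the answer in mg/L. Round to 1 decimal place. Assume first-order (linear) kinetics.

4.0 mg/L

k = ln2 / t½ = 0.693147 / 44.4 = 0.01561 h⁻¹
C = C₀ · e^(−k·t) = 19.70 × e^(−0.01561 × 102)
  = 19.70 × 0.2035 = 4.009 mg/L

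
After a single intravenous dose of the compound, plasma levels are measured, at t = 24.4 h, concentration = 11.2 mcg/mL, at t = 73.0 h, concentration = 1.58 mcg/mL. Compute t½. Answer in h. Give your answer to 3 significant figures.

17.2 h

k = ln(C₁/C₂) / (t₂ − t₁) = ln(11.2/1.58) / (73.0 − 24.4)
  = 1.958 / 48.60 = 0.04029 h⁻¹
t½ = ln2 / k = 0.693147 / 0.04029 = 17.20 h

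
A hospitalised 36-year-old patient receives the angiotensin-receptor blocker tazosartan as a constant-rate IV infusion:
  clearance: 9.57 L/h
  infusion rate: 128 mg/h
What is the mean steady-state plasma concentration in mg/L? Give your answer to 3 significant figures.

13.4 mg/L

At steady state Css = R₀ / CL = 128 / 9.570 = 13.38 mg/L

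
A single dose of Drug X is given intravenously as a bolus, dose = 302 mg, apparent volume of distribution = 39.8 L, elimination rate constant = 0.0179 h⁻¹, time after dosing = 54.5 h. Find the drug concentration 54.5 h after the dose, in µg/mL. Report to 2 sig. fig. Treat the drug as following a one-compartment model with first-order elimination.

2.9 µg/mL

C₀ = Dose / Vd = 302.0 / 39.8 = 7.588 mg/L
C = C₀ · e^(−k·t) = 7.588 × e^(−0.01790 × 54.5)
  = 7.588 × 0.3770 = 2.861 mg/L
(2.861 mg/L = 2.861 µg/mL)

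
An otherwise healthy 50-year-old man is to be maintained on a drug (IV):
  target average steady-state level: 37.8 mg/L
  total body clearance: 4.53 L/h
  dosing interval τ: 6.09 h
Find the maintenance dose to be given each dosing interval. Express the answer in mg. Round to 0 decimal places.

1043 mg

At steady state, Dose/τ = Css × CL.
Dose = Css × CL × τ = 37.8 × 4.530 × 6.09 = 1043 mg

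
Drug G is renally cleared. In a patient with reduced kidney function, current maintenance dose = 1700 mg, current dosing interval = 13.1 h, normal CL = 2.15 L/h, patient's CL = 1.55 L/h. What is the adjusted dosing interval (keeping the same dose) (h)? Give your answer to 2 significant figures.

18 h

To keep the same average steady-state level, dosing rate must scale with clearance.
CL ratio = 1.55 / 2.15 = 0.7209
New interval (same dose) = 13.1 / 0.7209 = 18.17 h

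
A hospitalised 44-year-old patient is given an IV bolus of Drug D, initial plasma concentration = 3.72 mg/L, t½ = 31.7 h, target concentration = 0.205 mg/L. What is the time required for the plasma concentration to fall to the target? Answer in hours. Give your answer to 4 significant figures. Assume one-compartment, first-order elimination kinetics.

132.6 h

k = ln2 / t½ = 0.693147 / 31.7 = 0.02187 h⁻¹
t = ln(C₀ / C) / k = ln(3.720 / 0.205) / 0.02187
  = ln(18.15) / 0.02187 = 2.899 / 0.02187 = 132.6 h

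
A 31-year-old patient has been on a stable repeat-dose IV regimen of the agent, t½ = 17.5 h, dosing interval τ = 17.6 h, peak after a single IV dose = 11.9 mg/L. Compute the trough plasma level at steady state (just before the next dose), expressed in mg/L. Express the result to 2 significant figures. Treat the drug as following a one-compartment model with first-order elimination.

k = ln2 / t½ = 0.693147 / 17.5 = 0.03961 h⁻¹
e^(−kτ) = e^(−0.03961 × 17.6) = 0.4980
Accumulation ratio R = 1 / (1 − e^(−kτ)) = 1 / (1 − 0.4980) = 1.992
Steady-state trough = C₀ × R × e^(−kτ) = 11.9 × 1.992 × 0.4980 = 11.80 mg/L

12 mg/L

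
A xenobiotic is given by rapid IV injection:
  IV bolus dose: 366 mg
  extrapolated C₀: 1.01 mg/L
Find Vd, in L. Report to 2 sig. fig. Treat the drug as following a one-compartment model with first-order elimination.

360 L

Vd = Dose / C₀ = 366.0 / 1.01 = 362.4 L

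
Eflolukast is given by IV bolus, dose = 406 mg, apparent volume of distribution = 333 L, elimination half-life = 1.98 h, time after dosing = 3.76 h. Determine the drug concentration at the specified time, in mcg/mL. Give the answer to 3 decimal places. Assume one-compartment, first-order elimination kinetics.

C₀ = Dose / Vd = 406.0 / 333 = 1.219 mg/L
k = ln2 / t½ = 0.693147 / 1.98 = 0.3501 h⁻¹
C = C₀ · e^(−k·t) = 1.219 × e^(−0.3501 × 3.76)
  = 1.219 × 0.2681 = 0.3268 mg/L
(0.3268 mg/L = 0.3268 mcg/mL)

0.327 mcg/mL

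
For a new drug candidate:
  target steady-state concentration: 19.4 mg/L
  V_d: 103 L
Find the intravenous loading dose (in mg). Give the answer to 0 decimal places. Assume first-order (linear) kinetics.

1998 mg

LD = Css × Vd = 19.4 × 103 = 1998 mg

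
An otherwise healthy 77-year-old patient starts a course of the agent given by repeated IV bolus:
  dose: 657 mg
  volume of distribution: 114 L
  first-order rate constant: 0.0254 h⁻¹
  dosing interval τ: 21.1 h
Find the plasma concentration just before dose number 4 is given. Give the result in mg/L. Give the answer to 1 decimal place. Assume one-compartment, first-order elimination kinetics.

6.5 mg/L

C₀ per dose = Dose / Vd = 657 / 114 = 5.763 mg/L
Fraction remaining after one interval: r = e^(−kτ) = e^(−0.02540 × 21.1) = 0.5851
Before dose 4, 3 doses have been given (aged 1τ, 2τ, 3τ).
C_trough = C₀ × (r + r² + … + r^3) = C₀ × r(1−r^3)/(1−r)
        = 5.763 × 0.5851 × (1 − 0.2003) / (1 − 0.5851) = 6.499 mg/L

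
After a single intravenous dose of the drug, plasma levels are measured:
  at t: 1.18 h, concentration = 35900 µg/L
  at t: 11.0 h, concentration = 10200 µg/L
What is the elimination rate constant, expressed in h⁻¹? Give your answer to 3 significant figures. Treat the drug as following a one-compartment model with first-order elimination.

0.128 h⁻¹

k = ln(C₁/C₂) / (t₂ − t₁) = ln(35900/10200) / (11.0 − 1.18)
  = 1.258 / 9.820 = 0.1281 h⁻¹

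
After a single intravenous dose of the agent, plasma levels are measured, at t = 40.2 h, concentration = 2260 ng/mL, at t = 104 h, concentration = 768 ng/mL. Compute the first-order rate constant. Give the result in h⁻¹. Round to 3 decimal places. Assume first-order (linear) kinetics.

k = ln(C₁/C₂) / (t₂ − t₁) = ln(2260/768) / (104 − 40.2)
  = 1.079 / 63.80 = 0.01691 h⁻¹

0.017 h⁻¹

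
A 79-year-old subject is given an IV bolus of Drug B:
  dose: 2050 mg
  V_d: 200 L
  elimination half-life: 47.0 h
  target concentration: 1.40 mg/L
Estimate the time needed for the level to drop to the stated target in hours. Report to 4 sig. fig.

C₀ = Dose / Vd = 2050 / 200 = 10.25 mg/L
k = ln2 / t½ = 0.693147 / 47.0 = 0.01475 h⁻¹
t = ln(C₀ / C) / k = ln(10.25 / 1.40) / 0.01475
  = ln(7.321) / 0.01475 = 1.991 / 0.01475 = 135.0 h

135.0 h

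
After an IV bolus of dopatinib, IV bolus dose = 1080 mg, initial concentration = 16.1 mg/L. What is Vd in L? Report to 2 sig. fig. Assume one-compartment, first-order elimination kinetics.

67 L

Vd = Dose / C₀ = 1080 / 16.1 = 67.08 L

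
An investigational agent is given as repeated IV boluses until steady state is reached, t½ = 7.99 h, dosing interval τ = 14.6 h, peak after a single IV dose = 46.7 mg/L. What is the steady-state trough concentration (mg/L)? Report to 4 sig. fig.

k = ln2 / t½ = 0.693147 / 7.99 = 0.08675 h⁻¹
e^(−kτ) = e^(−0.08675 × 14.6) = 0.2818
Accumulation ratio R = 1 / (1 − e^(−kτ)) = 1 / (1 − 0.2818) = 1.392
Steady-state trough = C₀ × R × e^(−kτ) = 46.7 × 1.392 × 0.2818 = 18.32 mg/L

18.32 mg/L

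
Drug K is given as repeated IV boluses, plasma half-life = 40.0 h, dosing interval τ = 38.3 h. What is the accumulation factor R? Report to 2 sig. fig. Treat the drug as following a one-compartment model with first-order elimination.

2.1

k = ln2 / t½ = 0.693147 / 40.0 = 0.01733 h⁻¹
e^(−kτ) = e^(−0.01733 × 38.3) = 0.5149
Accumulation ratio R = 1 / (1 − e^(−kτ)) = 1 / (1 − 0.5149) = 2.061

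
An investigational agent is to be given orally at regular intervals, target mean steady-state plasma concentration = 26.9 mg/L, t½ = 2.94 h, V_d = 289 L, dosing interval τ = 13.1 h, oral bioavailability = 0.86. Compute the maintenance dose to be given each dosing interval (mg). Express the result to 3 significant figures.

k = ln2 / t½ = 0.693147 / 2.94 = 0.2358 h⁻¹
CL = k × Vd = 0.2358 × 289 = 68.15 L/h
At steady state, F × (Dose/τ) = Css × CL.
Dose = Css × CL × τ / F = 26.9 × 68.15 × 13.1 / 0.86 = 27920 mg

27900 mg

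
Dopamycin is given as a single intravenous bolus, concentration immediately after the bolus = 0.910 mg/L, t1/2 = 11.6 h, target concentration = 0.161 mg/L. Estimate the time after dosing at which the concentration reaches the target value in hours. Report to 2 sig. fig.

29 h

k = ln2 / t½ = 0.693147 / 11.6 = 0.05975 h⁻¹
t = ln(C₀ / C) / k = ln(0.9100 / 0.161) / 0.05975
  = ln(5.652) / 0.05975 = 1.732 / 0.05975 = 28.99 h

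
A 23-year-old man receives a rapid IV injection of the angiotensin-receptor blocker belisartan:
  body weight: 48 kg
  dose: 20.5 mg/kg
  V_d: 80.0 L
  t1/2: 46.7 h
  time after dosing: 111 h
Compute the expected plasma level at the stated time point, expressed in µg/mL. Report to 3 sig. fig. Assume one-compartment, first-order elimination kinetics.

2.37 µg/mL

Total dose = 20.5 × 48 = 984.0 mg
C₀ = Dose / Vd = 984.0 / 80.0 = 12.30 mg/L
k = ln2 / t½ = 0.693147 / 46.7 = 0.01484 h⁻¹
C = C₀ · e^(−k·t) = 12.30 × e^(−0.01484 × 111)
  = 12.30 × 0.1926 = 2.369 mg/L
(2.369 mg/L = 2.369 µg/mL)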